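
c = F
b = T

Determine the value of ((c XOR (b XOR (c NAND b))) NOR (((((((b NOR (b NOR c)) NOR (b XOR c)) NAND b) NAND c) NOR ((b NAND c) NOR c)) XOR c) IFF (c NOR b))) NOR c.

T

c NAND b = F NAND T = T
b XOR (c NAND b) = T XOR T = F
c XOR (b XOR (c NAND b)) = F XOR F = F
b NOR c = T NOR F = F
b NOR (b NOR c) = T NOR F = F
b XOR c = T XOR F = T
(b NOR (b NOR c)) NOR (b XOR c) = F NOR T = F
((b NOR (b NOR c)) NOR (b XOR c)) NAND b = F NAND T = T
(((b NOR (b NOR c)) NOR (b XOR c)) NAND b) NAND c = T NAND F = T
b NAND c = T NAND F = T
(b NAND c) NOR c = T NOR F = F
((((b NOR (b NOR c)) NOR (b XOR c)) NAND b) NAND c) NOR ((b NAND c) NOR c) = T NOR F = F
(((((b NOR (b NOR c)) NOR (b XOR c)) NAND b) NAND c) NOR ((b NAND c) NOR c)) XOR c = F XOR F = F
c NOR b = F NOR T = F
((((((b NOR (b NOR c)) NOR (b XOR c)) NAND b) NAND c) NOR ((b NAND c) NOR c)) XOR c) IFF (c NOR b) = F IFF F = T
(c XOR (b XOR (c NAND b))) NOR (((((((b NOR (b NOR c)) NOR (b XOR c)) NAND b) NAND c) NOR ((b NAND c) NOR c)) XOR c) IFF (c NOR b)) = F NOR T = F
((c XOR (b XOR (c NAND b))) NOR (((((((b NOR (b NOR c)) NOR (b XOR c)) NAND b) NAND c) NOR ((b NAND c) NOR c)) XOR c) IFF (c NOR b))) NOR c = F NOR F = T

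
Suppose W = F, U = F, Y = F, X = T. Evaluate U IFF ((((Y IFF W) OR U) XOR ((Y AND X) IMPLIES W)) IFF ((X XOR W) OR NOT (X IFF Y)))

Y IFF W = F IFF F = T
(Y IFF W) OR U = T OR F = T
Y AND X = F AND T = F
(Y AND X) IMPLIES W = F IMPLIES F = T
((Y IFF W) OR U) XOR ((Y AND X) IMPLIES W) = T XOR T = F
X XOR W = T XOR F = T
X IFF Y = T IFF F = F
NOT (X IFF Y) = NOT F = T
(X XOR W) OR NOT (X IFF Y) = T OR T = T
(((Y IFF W) OR U) XOR ((Y AND X) IMPLIES W)) IFF ((X XOR W) OR NOT (X IFF Y)) = F IFF T = F
U IFF ((((Y IFF W) OR U) XOR ((Y AND X) IMPLIES W)) IFF ((X XOR W) OR NOT (X IFF Y))) = F IFF F = T

T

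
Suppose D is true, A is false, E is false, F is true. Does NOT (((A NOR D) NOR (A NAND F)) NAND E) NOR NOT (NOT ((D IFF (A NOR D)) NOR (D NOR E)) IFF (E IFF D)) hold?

True

A NOR D = False NOR True = False
A NAND F = False NAND True = True
(A NOR D) NOR (A NAND F) = False NOR True = False
((A NOR D) NOR (A NAND F)) NAND E = False NAND False = True
NOT (((A NOR D) NOR (A NAND F)) NAND E) = NOT True = False
A NOR D = False NOR True = False
D IFF (A NOR D) = True IFF False = False
D NOR E = True NOR False = False
(D IFF (A NOR D)) NOR (D NOR E) = False NOR False = True
NOT ((D IFF (A NOR D)) NOR (D NOR E)) = NOT True = False
E IFF D = False IFF True = False
NOT ((D IFF (A NOR D)) NOR (D NOR E)) IFF (E IFF D) = False IFF False = True
NOT (NOT ((D IFF (A NOR D)) NOR (D NOR E)) IFF (E IFF D)) = NOT True = False
NOT (((A NOR D) NOR (A NAND F)) NAND E) NOR NOT (NOT ((D IFF (A NOR D)) NOR (D NOR E)) IFF (E IFF D)) = False NOR False = True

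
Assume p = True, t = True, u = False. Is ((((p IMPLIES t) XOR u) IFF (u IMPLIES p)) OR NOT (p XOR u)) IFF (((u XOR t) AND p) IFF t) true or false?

True

p IMPLIES t = True IMPLIES True = True
(p IMPLIES t) XOR u = True XOR False = True
u IMPLIES p = False IMPLIES True = True
((p IMPLIES t) XOR u) IFF (u IMPLIES p) = True IFF True = True
p XOR u = True XOR False = True
NOT (p XOR u) = NOT True = False
(((p IMPLIES t) XOR u) IFF (u IMPLIES p)) OR NOT (p XOR u) = True OR False = True
u XOR t = False XOR True = True
(u XOR t) AND p = True AND True = True
((u XOR t) AND p) IFF t = True IFF True = True
((((p IMPLIES t) XOR u) IFF (u IMPLIES p)) OR NOT (p XOR u)) IFF (((u XOR t) AND p) IFF t) = True IFF True = True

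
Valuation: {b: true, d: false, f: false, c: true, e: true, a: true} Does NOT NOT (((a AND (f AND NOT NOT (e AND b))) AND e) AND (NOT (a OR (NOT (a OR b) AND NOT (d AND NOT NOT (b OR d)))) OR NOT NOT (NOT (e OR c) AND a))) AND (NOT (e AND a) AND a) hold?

false

e AND b = true AND true = true
NOT (e AND b) = NOT true = false
NOT NOT (e AND b) = NOT false = true
f AND NOT NOT (e AND b) = false AND true = false
a AND (f AND NOT NOT (e AND b)) = true AND false = false
(a AND (f AND NOT NOT (e AND b))) AND e = false AND true = false
a OR b = true OR true = true
NOT (a OR b) = NOT true = false
b OR d = true OR false = true
NOT (b OR d) = NOT true = false
NOT NOT (b OR d) = NOT false = true
d AND NOT NOT (b OR d) = false AND true = false
NOT (d AND NOT NOT (b OR d)) = NOT false = true
NOT (a OR b) AND NOT (d AND NOT NOT (b OR d)) = false AND true = false
a OR (NOT (a OR b) AND NOT (d AND NOT NOT (b OR d))) = true OR false = true
NOT (a OR (NOT (a OR b) AND NOT (d AND NOT NOT (b OR d)))) = NOT true = false
e OR c = true OR true = true
NOT (e OR c) = NOT true = false
NOT (e OR c) AND a = false AND true = false
NOT (NOT (e OR c) AND a) = NOT false = true
NOT NOT (NOT (e OR c) AND a) = NOT true = false
NOT (a OR (NOT (a OR b) AND NOT (d AND NOT NOT (b OR d)))) OR NOT NOT (NOT (e OR c) AND a) = false OR false = false
((a AND (f AND NOT NOT (e AND b))) AND e) AND (NOT (a OR (NOT (a OR b) AND NOT (d AND NOT NOT (b OR d)))) OR NOT NOT (NOT (e OR c) AND a)) = false AND false = false
NOT (((a AND (f AND NOT NOT (e AND b))) AND e) AND (NOT (a OR (NOT (a OR b) AND NOT (d AND NOT NOT (b OR d)))) OR NOT NOT (NOT (e OR c) AND a))) = NOT false = true
NOT NOT (((a AND (f AND NOT NOT (e AND b))) AND e) AND (NOT (a OR (NOT (a OR b) AND NOT (d AND NOT NOT (b OR d)))) OR NOT NOT (NOT (e OR c) AND a))) = NOT true = false
e AND a = true AND true = true
NOT (e AND a) = NOT true = false
NOT (e AND a) AND a = false AND true = false
NOT NOT (((a AND (f AND NOT NOT (e AND b))) AND e) AND (NOT (a OR (NOT (a OR b) AND NOT (d AND NOT NOT (b OR d)))) OR NOT NOT (NOT (e OR c) AND a))) AND (NOT (e AND a) AND a) = false AND false = false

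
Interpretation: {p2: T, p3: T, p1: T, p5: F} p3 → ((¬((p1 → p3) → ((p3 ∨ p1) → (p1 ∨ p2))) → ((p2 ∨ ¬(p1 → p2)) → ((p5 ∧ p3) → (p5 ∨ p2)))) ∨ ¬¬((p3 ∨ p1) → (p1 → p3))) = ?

Substituting p2=T, p3=T, p1=T, p5=F:
p1 → p3 = T → T = T
p3 ∨ p1 = T ∨ T = T
p1 ∨ p2 = T ∨ T = T
(p3 ∨ p1) → (p1 ∨ p2) = T → T = T
(p1 → p3) → ((p3 ∨ p1) → (p1 ∨ p2)) = T → T = T
¬((p1 → p3) → ((p3 ∨ p1) → (p1 ∨ p2))) = ¬T = F
p1 → p2 = T → T = T
¬(p1 → p2) = ¬T = F
p2 ∨ ¬(p1 → p2) = T ∨ F = T
p5 ∧ p3 = F ∧ T = F
p5 ∨ p2 = F ∨ T = T
(p5 ∧ p3) → (p5 ∨ p2) = F → T = T
(p2 ∨ ¬(p1 → p2)) → ((p5 ∧ p3) → (p5 ∨ p2)) = T → T = T
¬((p1 → p3) → ((p3 ∨ p1) → (p1 ∨ p2))) → ((p2 ∨ ¬(p1 → p2)) → ((p5 ∧ p3) → (p5 ∨ p2))) = F → T = T
p3 ∨ p1 = T ∨ T = T
p1 → p3 = T → T = T
(p3 ∨ p1) → (p1 → p3) = T → T = T
¬((p3 ∨ p1) → (p1 → p3)) = ¬T = F
¬¬((p3 ∨ p1) → (p1 → p3)) = ¬F = T
(¬((p1 → p3) → ((p3 ∨ p1) → (p1 ∨ p2))) → ((p2 ∨ ¬(p1 → p2)) → ((p5 ∧ p3) → (p5 ∨ p2)))) ∨ ¬¬((p3 ∨ p1) → (p1 → p3)) = T ∨ T = T
p3 → ((¬((p1 → p3) → ((p3 ∨ p1) → (p1 ∨ p2))) → ((p2 ∨ ¬(p1 → p2)) → ((p5 ∧ p3) → (p5 ∨ p2)))) ∨ ¬¬((p3 ∨ p1) → (p1 → p3))) = T → T = T

T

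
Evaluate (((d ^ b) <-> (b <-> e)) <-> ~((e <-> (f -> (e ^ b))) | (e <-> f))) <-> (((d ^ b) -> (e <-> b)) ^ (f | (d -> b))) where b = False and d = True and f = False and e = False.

Substituting b=False, d=True, f=False, e=False:
d ^ b = True ^ False = True
b <-> e = False <-> False = True
(d ^ b) <-> (b <-> e) = True <-> True = True
e ^ b = False ^ False = False
f -> (e ^ b) = False -> False = True
e <-> (f -> (e ^ b)) = False <-> True = False
e <-> f = False <-> False = True
(e <-> (f -> (e ^ b))) | (e <-> f) = False | True = True
~((e <-> (f -> (e ^ b))) | (e <-> f)) = ~True = False
((d ^ b) <-> (b <-> e)) <-> ~((e <-> (f -> (e ^ b))) | (e <-> f)) = True <-> False = False
d ^ b = True ^ False = True
e <-> b = False <-> False = True
(d ^ b) -> (e <-> b) = True -> True = True
d -> b = True -> False = False
f | (d -> b) = False | False = False
((d ^ b) -> (e <-> b)) ^ (f | (d -> b)) = True ^ False = True
(((d ^ b) <-> (b <-> e)) <-> ~((e <-> (f -> (e ^ b))) | (e <-> f))) <-> (((d ^ b) -> (e <-> b)) ^ (f | (d -> b))) = False <-> True = False

False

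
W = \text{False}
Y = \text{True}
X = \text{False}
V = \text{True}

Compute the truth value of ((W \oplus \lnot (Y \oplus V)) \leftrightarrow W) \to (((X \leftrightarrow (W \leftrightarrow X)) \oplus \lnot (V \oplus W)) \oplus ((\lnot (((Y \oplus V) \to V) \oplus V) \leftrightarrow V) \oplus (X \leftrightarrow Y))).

Substituting W=\text{False}, Y=\text{True}, X=\text{False}, V=\text{True}:
Y \oplus V = \text{True} \oplus \text{True} = \text{False}
\lnot (Y \oplus V) = \lnot \text{False} = \text{True}
W \oplus \lnot (Y \oplus V) = \text{False} \oplus \text{True} = \text{True}
(W \oplus \lnot (Y \oplus V)) \leftrightarrow W = \text{True} \leftrightarrow \text{False} = \text{False}
W \leftrightarrow X = \text{False} \leftrightarrow \text{False} = \text{True}
X \leftrightarrow (W \leftrightarrow X) = \text{False} \leftrightarrow \text{True} = \text{False}
V \oplus W = \text{True} \oplus \text{False} = \text{True}
\lnot (V \oplus W) = \lnot \text{True} = \text{False}
(X \leftrightarrow (W \leftrightarrow X)) \oplus \lnot (V \oplus W) = \text{False} \oplus \text{False} = \text{False}
Y \oplus V = \text{True} \oplus \text{True} = \text{False}
(Y \oplus V) \to V = \text{False} \to \text{True} = \text{True}
((Y \oplus V) \to V) \oplus V = \text{True} \oplus \text{True} = \text{False}
\lnot (((Y \oplus V) \to V) \oplus V) = \lnot \text{False} = \text{True}
\lnot (((Y \oplus V) \to V) \oplus V) \leftrightarrow V = \text{True} \leftrightarrow \text{True} = \text{True}
X \leftrightarrow Y = \text{False} \leftrightarrow \text{True} = \text{False}
(\lnot (((Y \oplus V) \to V) \oplus V) \leftrightarrow V) \oplus (X \leftrightarrow Y) = \text{True} \oplus \text{False} = \text{True}
((X \leftrightarrow (W \leftrightarrow X)) \oplus \lnot (V \oplus W)) \oplus ((\lnot (((Y \oplus V) \to V) \oplus V) \leftrightarrow V) \oplus (X \leftrightarrow Y)) = \text{False} \oplus \text{True} = \text{True}
((W \oplus \lnot (Y \oplus V)) \leftrightarrow W) \to (((X \leftrightarrow (W \leftrightarrow X)) \oplus \lnot (V \oplus W)) \oplus ((\lnot (((Y \oplus V) \to V) \oplus V) \leftrightarrow V) \oplus (X \leftrightarrow Y))) = \text{False} \to \text{True} = \text{True}

\text{True}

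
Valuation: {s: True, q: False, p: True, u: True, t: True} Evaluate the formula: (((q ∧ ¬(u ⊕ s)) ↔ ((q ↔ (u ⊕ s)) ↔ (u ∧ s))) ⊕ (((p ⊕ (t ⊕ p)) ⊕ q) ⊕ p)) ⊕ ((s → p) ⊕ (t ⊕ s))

u ⊕ s = True ⊕ True = False
¬(u ⊕ s) = ¬False = True
q ∧ ¬(u ⊕ s) = False ∧ True = False
u ⊕ s = True ⊕ True = False
q ↔ (u ⊕ s) = False ↔ False = True
u ∧ s = True ∧ True = True
(q ↔ (u ⊕ s)) ↔ (u ∧ s) = True ↔ True = True
(q ∧ ¬(u ⊕ s)) ↔ ((q ↔ (u ⊕ s)) ↔ (u ∧ s)) = False ↔ True = False
t ⊕ p = True ⊕ True = False
p ⊕ (t ⊕ p) = True ⊕ False = True
(p ⊕ (t ⊕ p)) ⊕ q = True ⊕ False = True
((p ⊕ (t ⊕ p)) ⊕ q) ⊕ p = True ⊕ True = False
((q ∧ ¬(u ⊕ s)) ↔ ((q ↔ (u ⊕ s)) ↔ (u ∧ s))) ⊕ (((p ⊕ (t ⊕ p)) ⊕ q) ⊕ p) = False ⊕ False = False
s → p = True → True = True
t ⊕ s = True ⊕ True = False
(s → p) ⊕ (t ⊕ s) = True ⊕ False = True
(((q ∧ ¬(u ⊕ s)) ↔ ((q ↔ (u ⊕ s)) ↔ (u ∧ s))) ⊕ (((p ⊕ (t ⊕ p)) ⊕ q) ⊕ p)) ⊕ ((s → p) ⊕ (t ⊕ s)) = False ⊕ True = True

True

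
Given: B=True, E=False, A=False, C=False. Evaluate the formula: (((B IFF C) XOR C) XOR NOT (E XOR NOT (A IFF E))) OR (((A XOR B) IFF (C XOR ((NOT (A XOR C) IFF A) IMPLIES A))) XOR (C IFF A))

B IFF C = True IFF False = False
(B IFF C) XOR C = False XOR False = False
A IFF E = False IFF False = True
NOT (A IFF E) = NOT True = False
E XOR NOT (A IFF E) = False XOR False = False
NOT (E XOR NOT (A IFF E)) = NOT False = True
((B IFF C) XOR C) XOR NOT (E XOR NOT (A IFF E)) = False XOR True = True
A XOR B = False XOR True = True
A XOR C = False XOR False = False
NOT (A XOR C) = NOT False = True
NOT (A XOR C) IFF A = True IFF False = False
(NOT (A XOR C) IFF A) IMPLIES A = False IMPLIES False = True
C XOR ((NOT (A XOR C) IFF A) IMPLIES A) = False XOR True = True
(A XOR B) IFF (C XOR ((NOT (A XOR C) IFF A) IMPLIES A)) = True IFF True = True
C IFF A = False IFF False = True
((A XOR B) IFF (C XOR ((NOT (A XOR C) IFF A) IMPLIES A))) XOR (C IFF A) = True XOR True = False
(((B IFF C) XOR C) XOR NOT (E XOR NOT (A IFF E))) OR (((A XOR B) IFF (C XOR ((NOT (A XOR C) IFF A) IMPLIES A))) XOR (C IFF A)) = True OR False = True

True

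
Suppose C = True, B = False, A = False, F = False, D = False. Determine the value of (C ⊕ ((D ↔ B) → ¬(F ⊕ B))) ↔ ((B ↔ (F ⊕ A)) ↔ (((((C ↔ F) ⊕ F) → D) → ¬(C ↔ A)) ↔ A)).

True

D ↔ B = False ↔ False = True
F ⊕ B = False ⊕ False = False
¬(F ⊕ B) = ¬False = True
(D ↔ B) → ¬(F ⊕ B) = True → True = True
C ⊕ ((D ↔ B) → ¬(F ⊕ B)) = True ⊕ True = False
F ⊕ A = False ⊕ False = False
B ↔ (F ⊕ A) = False ↔ False = True
C ↔ F = True ↔ False = False
(C ↔ F) ⊕ F = False ⊕ False = False
((C ↔ F) ⊕ F) → D = False → False = True
C ↔ A = True ↔ False = False
¬(C ↔ A) = ¬False = True
(((C ↔ F) ⊕ F) → D) → ¬(C ↔ A) = True → True = True
((((C ↔ F) ⊕ F) → D) → ¬(C ↔ A)) ↔ A = True ↔ False = False
(B ↔ (F ⊕ A)) ↔ (((((C ↔ F) ⊕ F) → D) → ¬(C ↔ A)) ↔ A) = True ↔ False = False
(C ⊕ ((D ↔ B) → ¬(F ⊕ B))) ↔ ((B ↔ (F ⊕ A)) ↔ (((((C ↔ F) ⊕ F) → D) → ¬(C ↔ A)) ↔ A)) = False ↔ False = True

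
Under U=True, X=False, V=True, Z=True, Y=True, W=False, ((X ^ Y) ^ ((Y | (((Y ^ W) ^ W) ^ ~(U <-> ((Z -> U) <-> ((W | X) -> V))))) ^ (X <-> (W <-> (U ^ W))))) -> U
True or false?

True

X ^ Y = False ^ True = True
Y ^ W = True ^ False = True
(Y ^ W) ^ W = True ^ False = True
Z -> U = True -> True = True
W | X = False | False = False
(W | X) -> V = False -> True = True
(Z -> U) <-> ((W | X) -> V) = True <-> True = True
U <-> ((Z -> U) <-> ((W | X) -> V)) = True <-> True = True
~(U <-> ((Z -> U) <-> ((W | X) -> V))) = ~True = False
((Y ^ W) ^ W) ^ ~(U <-> ((Z -> U) <-> ((W | X) -> V))) = True ^ False = True
Y | (((Y ^ W) ^ W) ^ ~(U <-> ((Z -> U) <-> ((W | X) -> V)))) = True | True = True
U ^ W = True ^ False = True
W <-> (U ^ W) = False <-> True = False
X <-> (W <-> (U ^ W)) = False <-> False = True
(Y | (((Y ^ W) ^ W) ^ ~(U <-> ((Z -> U) <-> ((W | X) -> V))))) ^ (X <-> (W <-> (U ^ W))) = True ^ True = False
(X ^ Y) ^ ((Y | (((Y ^ W) ^ W) ^ ~(U <-> ((Z -> U) <-> ((W | X) -> V))))) ^ (X <-> (W <-> (U ^ W)))) = True ^ False = True
((X ^ Y) ^ ((Y | (((Y ^ W) ^ W) ^ ~(U <-> ((Z -> U) <-> ((W | X) -> V))))) ^ (X <-> (W <-> (U ^ W))))) -> U = True -> True = True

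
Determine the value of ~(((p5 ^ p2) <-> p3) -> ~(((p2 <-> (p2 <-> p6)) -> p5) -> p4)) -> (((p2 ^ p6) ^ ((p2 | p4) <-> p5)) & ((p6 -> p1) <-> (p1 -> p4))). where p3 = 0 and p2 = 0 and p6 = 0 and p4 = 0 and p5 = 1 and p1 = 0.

1

p5 ^ p2 = 1 ^ 0 = 1
(p5 ^ p2) <-> p3 = 1 <-> 0 = 0
p2 <-> p6 = 0 <-> 0 = 1
p2 <-> (p2 <-> p6) = 0 <-> 1 = 0
(p2 <-> (p2 <-> p6)) -> p5 = 0 -> 1 = 1
((p2 <-> (p2 <-> p6)) -> p5) -> p4 = 1 -> 0 = 0
~(((p2 <-> (p2 <-> p6)) -> p5) -> p4) = ~0 = 1
((p5 ^ p2) <-> p3) -> ~(((p2 <-> (p2 <-> p6)) -> p5) -> p4) = 0 -> 1 = 1
~(((p5 ^ p2) <-> p3) -> ~(((p2 <-> (p2 <-> p6)) -> p5) -> p4)) = ~1 = 0
p2 ^ p6 = 0 ^ 0 = 0
p2 | p4 = 0 | 0 = 0
(p2 | p4) <-> p5 = 0 <-> 1 = 0
(p2 ^ p6) ^ ((p2 | p4) <-> p5) = 0 ^ 0 = 0
p6 -> p1 = 0 -> 0 = 1
p1 -> p4 = 0 -> 0 = 1
(p6 -> p1) <-> (p1 -> p4) = 1 <-> 1 = 1
((p2 ^ p6) ^ ((p2 | p4) <-> p5)) & ((p6 -> p1) <-> (p1 -> p4)) = 0 & 1 = 0
~(((p5 ^ p2) <-> p3) -> ~(((p2 <-> (p2 <-> p6)) -> p5) -> p4)) -> (((p2 ^ p6) ^ ((p2 | p4) <-> p5)) & ((p6 -> p1) <-> (p1 -> p4))) = 0 -> 0 = 1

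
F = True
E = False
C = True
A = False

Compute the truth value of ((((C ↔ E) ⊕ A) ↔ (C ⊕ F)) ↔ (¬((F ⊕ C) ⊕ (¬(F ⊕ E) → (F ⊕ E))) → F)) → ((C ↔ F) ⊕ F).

False

Substituting F=True, E=False, C=True, A=False:
C ↔ E = True ↔ False = False
(C ↔ E) ⊕ A = False ⊕ False = False
C ⊕ F = True ⊕ True = False
((C ↔ E) ⊕ A) ↔ (C ⊕ F) = False ↔ False = True
F ⊕ C = True ⊕ True = False
F ⊕ E = True ⊕ False = True
¬(F ⊕ E) = ¬True = False
F ⊕ E = True ⊕ False = True
¬(F ⊕ E) → (F ⊕ E) = False → True = True
(F ⊕ C) ⊕ (¬(F ⊕ E) → (F ⊕ E)) = False ⊕ True = True
¬((F ⊕ C) ⊕ (¬(F ⊕ E) → (F ⊕ E))) = ¬True = False
¬((F ⊕ C) ⊕ (¬(F ⊕ E) → (F ⊕ E))) → F = False → True = True
(((C ↔ E) ⊕ A) ↔ (C ⊕ F)) ↔ (¬((F ⊕ C) ⊕ (¬(F ⊕ E) → (F ⊕ E))) → F) = True ↔ True = True
C ↔ F = True ↔ True = True
(C ↔ F) ⊕ F = True ⊕ True = False
((((C ↔ E) ⊕ A) ↔ (C ⊕ F)) ↔ (¬((F ⊕ C) ⊕ (¬(F ⊕ E) → (F ⊕ E))) → F)) → ((C ↔ F) ⊕ F) = True → False = False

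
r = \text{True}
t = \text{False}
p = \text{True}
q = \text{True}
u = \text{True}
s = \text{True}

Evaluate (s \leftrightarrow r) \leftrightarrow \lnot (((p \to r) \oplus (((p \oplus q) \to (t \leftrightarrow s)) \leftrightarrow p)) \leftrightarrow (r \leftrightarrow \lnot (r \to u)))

\text{False}

Substituting r=\text{True}, t=\text{False}, p=\text{True}, q=\text{True}, u=\text{True}, s=\text{True}:
s \leftrightarrow r = \text{True} \leftrightarrow \text{True} = \text{True}
p \to r = \text{True} \to \text{True} = \text{True}
p \oplus q = \text{True} \oplus \text{True} = \text{False}
t \leftrightarrow s = \text{False} \leftrightarrow \text{True} = \text{False}
(p \oplus q) \to (t \leftrightarrow s) = \text{False} \to \text{False} = \text{True}
((p \oplus q) \to (t \leftrightarrow s)) \leftrightarrow p = \text{True} \leftrightarrow \text{True} = \text{True}
(p \to r) \oplus (((p \oplus q) \to (t \leftrightarrow s)) \leftrightarrow p) = \text{True} \oplus \text{True} = \text{False}
r \to u = \text{True} \to \text{True} = \text{True}
\lnot (r \to u) = \lnot \text{True} = \text{False}
r \leftrightarrow \lnot (r \to u) = \text{True} \leftrightarrow \text{False} = \text{False}
((p \to r) \oplus (((p \oplus q) \to (t \leftrightarrow s)) \leftrightarrow p)) \leftrightarrow (r \leftrightarrow \lnot (r \to u)) = \text{False} \leftrightarrow \text{False} = \text{True}
\lnot (((p \to r) \oplus (((p \oplus q) \to (t \leftrightarrow s)) \leftrightarrow p)) \leftrightarrow (r \leftrightarrow \lnot (r \to u))) = \lnot \text{True} = \text{False}
(s \leftrightarrow r) \leftrightarrow \lnot (((p \to r) \oplus (((p \oplus q) \to (t \leftrightarrow s)) \leftrightarrow p)) \leftrightarrow (r \leftrightarrow \lnot (r \to u))) = \text{True} \leftrightarrow \text{False} = \text{False}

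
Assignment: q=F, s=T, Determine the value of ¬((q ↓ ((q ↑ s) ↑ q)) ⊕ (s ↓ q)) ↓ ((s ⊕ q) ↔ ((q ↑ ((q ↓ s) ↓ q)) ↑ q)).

Substituting q=F, s=T:
q ↑ s = F ↑ T = T
(q ↑ s) ↑ q = T ↑ F = T
q ↓ ((q ↑ s) ↑ q) = F ↓ T = F
s ↓ q = T ↓ F = F
(q ↓ ((q ↑ s) ↑ q)) ⊕ (s ↓ q) = F ⊕ F = F
¬((q ↓ ((q ↑ s) ↑ q)) ⊕ (s ↓ q)) = ¬F = T
s ⊕ q = T ⊕ F = T
q ↓ s = F ↓ T = F
(q ↓ s) ↓ q = F ↓ F = T
q ↑ ((q ↓ s) ↓ q) = F ↑ T = T
(q ↑ ((q ↓ s) ↓ q)) ↑ q = T ↑ F = T
(s ⊕ q) ↔ ((q ↑ ((q ↓ s) ↓ q)) ↑ q) = T ↔ T = T
¬((q ↓ ((q ↑ s) ↑ q)) ⊕ (s ↓ q)) ↓ ((s ⊕ q) ↔ ((q ↑ ((q ↓ s) ↓ q)) ↑ q)) = T ↓ T = F

F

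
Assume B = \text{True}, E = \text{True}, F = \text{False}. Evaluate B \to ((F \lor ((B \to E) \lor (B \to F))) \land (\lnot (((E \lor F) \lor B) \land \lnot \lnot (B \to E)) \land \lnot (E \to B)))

B \to E = \text{True} \to \text{True} = \text{True}
B \to F = \text{True} \to \text{False} = \text{False}
(B \to E) \lor (B \to F) = \text{True} \lor \text{False} = \text{True}
F \lor ((B \to E) \lor (B \to F)) = \text{False} \lor \text{True} = \text{True}
E \lor F = \text{True} \lor \text{False} = \text{True}
(E \lor F) \lor B = \text{True} \lor \text{True} = \text{True}
B \to E = \text{True} \to \text{True} = \text{True}
\lnot (B \to E) = \lnot \text{True} = \text{False}
\lnot \lnot (B \to E) = \lnot \text{False} = \text{True}
((E \lor F) \lor B) \land \lnot \lnot (B \to E) = \text{True} \land \text{True} = \text{True}
\lnot (((E \lor F) \lor B) \land \lnot \lnot (B \to E)) = \lnot \text{True} = \text{False}
E \to B = \text{True} \to \text{True} = \text{True}
\lnot (E \to B) = \lnot \text{True} = \text{False}
\lnot (((E \lor F) \lor B) \land \lnot \lnot (B \to E)) \land \lnot (E \to B) = \text{False} \land \text{False} = \text{False}
(F \lor ((B \to E) \lor (B \to F))) \land (\lnot (((E \lor F) \lor B) \land \lnot \lnot (B \to E)) \land \lnot (E \to B)) = \text{True} \land \text{False} = \text{False}
B \to ((F \lor ((B \to E) \lor (B \to F))) \land (\lnot (((E \lor F) \lor B) \land \lnot \lnot (B \to E)) \land \lnot (E \to B))) = \text{True} \to \text{False} = \text{False}

\text{False}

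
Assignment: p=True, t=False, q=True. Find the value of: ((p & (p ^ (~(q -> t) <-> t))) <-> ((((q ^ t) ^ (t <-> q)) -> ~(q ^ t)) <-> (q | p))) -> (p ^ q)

True

q -> t = True -> False = False
~(q -> t) = ~False = True
~(q -> t) <-> t = True <-> False = False
p ^ (~(q -> t) <-> t) = True ^ False = True
p & (p ^ (~(q -> t) <-> t)) = True & True = True
q ^ t = True ^ False = True
t <-> q = False <-> True = False
(q ^ t) ^ (t <-> q) = True ^ False = True
q ^ t = True ^ False = True
~(q ^ t) = ~True = False
((q ^ t) ^ (t <-> q)) -> ~(q ^ t) = True -> False = False
q | p = True | True = True
(((q ^ t) ^ (t <-> q)) -> ~(q ^ t)) <-> (q | p) = False <-> True = False
(p & (p ^ (~(q -> t) <-> t))) <-> ((((q ^ t) ^ (t <-> q)) -> ~(q ^ t)) <-> (q | p)) = True <-> False = False
p ^ q = True ^ True = False
((p & (p ^ (~(q -> t) <-> t))) <-> ((((q ^ t) ^ (t <-> q)) -> ~(q ^ t)) <-> (q | p))) -> (p ^ q) = False -> False = True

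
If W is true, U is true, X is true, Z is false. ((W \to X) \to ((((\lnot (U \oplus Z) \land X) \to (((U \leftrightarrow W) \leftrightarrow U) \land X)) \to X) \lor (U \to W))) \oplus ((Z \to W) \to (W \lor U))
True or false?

Substituting W=T, U=T, X=T, Z=F:
W \to X = T \to T = T
U \oplus Z = T \oplus F = T
\lnot (U \oplus Z) = \lnot T = F
\lnot (U \oplus Z) \land X = F \land T = F
U \leftrightarrow W = T \leftrightarrow T = T
(U \leftrightarrow W) \leftrightarrow U = T \leftrightarrow T = T
((U \leftrightarrow W) \leftrightarrow U) \land X = T \land T = T
(\lnot (U \oplus Z) \land X) \to (((U \leftrightarrow W) \leftrightarrow U) \land X) = F \to T = T
((\lnot (U \oplus Z) \land X) \to (((U \leftrightarrow W) \leftrightarrow U) \land X)) \to X = T \to T = T
U \to W = T \to T = T
(((\lnot (U \oplus Z) \land X) \to (((U \leftrightarrow W) \leftrightarrow U) \land X)) \to X) \lor (U \to W) = T \lor T = T
(W \to X) \to ((((\lnot (U \oplus Z) \land X) \to (((U \leftrightarrow W) \leftrightarrow U) \land X)) \to X) \lor (U \to W)) = T \to T = T
Z \to W = F \to T = T
W \lor U = T \lor T = T
(Z \to W) \to (W \lor U) = T \to T = T
((W \to X) \to ((((\lnot (U \oplus Z) \land X) \to (((U \leftrightarrow W) \leftrightarrow U) \land X)) \to X) \lor (U \to W))) \oplus ((Z \to W) \to (W \lor U)) = T \oplus T = F

F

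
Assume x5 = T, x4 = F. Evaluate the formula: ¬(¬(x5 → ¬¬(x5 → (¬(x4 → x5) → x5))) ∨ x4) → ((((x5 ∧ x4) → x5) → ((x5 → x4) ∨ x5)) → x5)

x4 → x5 = F → T = T
¬(x4 → x5) = ¬T = F
¬(x4 → x5) → x5 = F → T = T
x5 → (¬(x4 → x5) → x5) = T → T = T
¬(x5 → (¬(x4 → x5) → x5)) = ¬T = F
¬¬(x5 → (¬(x4 → x5) → x5)) = ¬F = T
x5 → ¬¬(x5 → (¬(x4 → x5) → x5)) = T → T = T
¬(x5 → ¬¬(x5 → (¬(x4 → x5) → x5))) = ¬T = F
¬(x5 → ¬¬(x5 → (¬(x4 → x5) → x5))) ∨ x4 = F ∨ F = F
¬(¬(x5 → ¬¬(x5 → (¬(x4 → x5) → x5))) ∨ x4) = ¬F = T
x5 ∧ x4 = T ∧ F = F
(x5 ∧ x4) → x5 = F → T = T
x5 → x4 = T → F = F
(x5 → x4) ∨ x5 = F ∨ T = T
((x5 ∧ x4) → x5) → ((x5 → x4) ∨ x5) = T → T = T
(((x5 ∧ x4) → x5) → ((x5 → x4) ∨ x5)) → x5 = T → T = T
¬(¬(x5 → ¬¬(x5 → (¬(x4 → x5) → x5))) ∨ x4) → ((((x5 ∧ x4) → x5) → ((x5 → x4) ∨ x5)) → x5) = T → T = T

T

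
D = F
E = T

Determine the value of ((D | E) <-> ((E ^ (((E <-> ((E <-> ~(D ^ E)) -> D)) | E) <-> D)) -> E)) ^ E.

Substituting D=F, E=T:
D | E = F | T = T
D ^ E = F ^ T = T
~(D ^ E) = ~T = F
E <-> ~(D ^ E) = T <-> F = F
(E <-> ~(D ^ E)) -> D = F -> F = T
E <-> ((E <-> ~(D ^ E)) -> D) = T <-> T = T
(E <-> ((E <-> ~(D ^ E)) -> D)) | E = T | T = T
((E <-> ((E <-> ~(D ^ E)) -> D)) | E) <-> D = T <-> F = F
E ^ (((E <-> ((E <-> ~(D ^ E)) -> D)) | E) <-> D) = T ^ F = T
(E ^ (((E <-> ((E <-> ~(D ^ E)) -> D)) | E) <-> D)) -> E = T -> T = T
(D | E) <-> ((E ^ (((E <-> ((E <-> ~(D ^ E)) -> D)) | E) <-> D)) -> E) = T <-> T = T
((D | E) <-> ((E ^ (((E <-> ((E <-> ~(D ^ E)) -> D)) | E) <-> D)) -> E)) ^ E = T ^ T = F

F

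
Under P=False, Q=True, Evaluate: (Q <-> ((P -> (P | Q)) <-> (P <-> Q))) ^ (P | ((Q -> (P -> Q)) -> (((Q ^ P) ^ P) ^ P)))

Substituting P=False, Q=True:
P | Q = False | True = True
P -> (P | Q) = False -> True = True
P <-> Q = False <-> True = False
(P -> (P | Q)) <-> (P <-> Q) = True <-> False = False
Q <-> ((P -> (P | Q)) <-> (P <-> Q)) = True <-> False = False
P -> Q = False -> True = True
Q -> (P -> Q) = True -> True = True
Q ^ P = True ^ False = True
(Q ^ P) ^ P = True ^ False = True
((Q ^ P) ^ P) ^ P = True ^ False = True
(Q -> (P -> Q)) -> (((Q ^ P) ^ P) ^ P) = True -> True = True
P | ((Q -> (P -> Q)) -> (((Q ^ P) ^ P) ^ P)) = False | True = True
(Q <-> ((P -> (P | Q)) <-> (P <-> Q))) ^ (P | ((Q -> (P -> Q)) -> (((Q ^ P) ^ P) ^ P))) = False ^ True = True

True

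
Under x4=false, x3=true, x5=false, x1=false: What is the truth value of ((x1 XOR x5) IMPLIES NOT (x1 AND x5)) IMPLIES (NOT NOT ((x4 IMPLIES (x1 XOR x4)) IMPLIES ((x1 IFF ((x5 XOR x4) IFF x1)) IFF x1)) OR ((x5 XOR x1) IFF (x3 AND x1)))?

x1 XOR x5 = false XOR false = false
x1 AND x5 = false AND false = false
NOT (x1 AND x5) = NOT false = true
(x1 XOR x5) IMPLIES NOT (x1 AND x5) = false IMPLIES true = true
x1 XOR x4 = false XOR false = false
x4 IMPLIES (x1 XOR x4) = false IMPLIES false = true
x5 XOR x4 = false XOR false = false
(x5 XOR x4) IFF x1 = false IFF false = true
x1 IFF ((x5 XOR x4) IFF x1) = false IFF true = false
(x1 IFF ((x5 XOR x4) IFF x1)) IFF x1 = false IFF false = true
(x4 IMPLIES (x1 XOR x4)) IMPLIES ((x1 IFF ((x5 XOR x4) IFF x1)) IFF x1) = true IMPLIES true = true
NOT ((x4 IMPLIES (x1 XOR x4)) IMPLIES ((x1 IFF ((x5 XOR x4) IFF x1)) IFF x1)) = NOT true = false
NOT NOT ((x4 IMPLIES (x1 XOR x4)) IMPLIES ((x1 IFF ((x5 XOR x4) IFF x1)) IFF x1)) = NOT false = true
x5 XOR x1 = false XOR false = false
x3 AND x1 = true AND false = false
(x5 XOR x1) IFF (x3 AND x1) = false IFF false = true
NOT NOT ((x4 IMPLIES (x1 XOR x4)) IMPLIES ((x1 IFF ((x5 XOR x4) IFF x1)) IFF x1)) OR ((x5 XOR x1) IFF (x3 AND x1)) = true OR true = true
((x1 XOR x5) IMPLIES NOT (x1 AND x5)) IMPLIES (NOT NOT ((x4 IMPLIES (x1 XOR x4)) IMPLIES ((x1 IFF ((x5 XOR x4) IFF x1)) IFF x1)) OR ((x5 XOR x1) IFF (x3 AND x1))) = true IMPLIES true = true

true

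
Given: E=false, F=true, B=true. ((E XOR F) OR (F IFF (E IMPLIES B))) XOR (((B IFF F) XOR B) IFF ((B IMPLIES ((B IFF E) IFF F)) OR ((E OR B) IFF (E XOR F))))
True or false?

E XOR F = false XOR true = true
E IMPLIES B = false IMPLIES true = true
F IFF (E IMPLIES B) = true IFF true = true
(E XOR F) OR (F IFF (E IMPLIES B)) = true OR true = true
B IFF F = true IFF true = true
(B IFF F) XOR B = true XOR true = false
B IFF E = true IFF false = false
(B IFF E) IFF F = false IFF true = false
B IMPLIES ((B IFF E) IFF F) = true IMPLIES false = false
E OR B = false OR true = true
E XOR F = false XOR true = true
(E OR B) IFF (E XOR F) = true IFF true = true
(B IMPLIES ((B IFF E) IFF F)) OR ((E OR B) IFF (E XOR F)) = false OR true = true
((B IFF F) XOR B) IFF ((B IMPLIES ((B IFF E) IFF F)) OR ((E OR B) IFF (E XOR F))) = false IFF true = false
((E XOR F) OR (F IFF (E IMPLIES B))) XOR (((B IFF F) XOR B) IFF ((B IMPLIES ((B IFF E) IFF F)) OR ((E OR B) IFF (E XOR F)))) = true XOR false = true

true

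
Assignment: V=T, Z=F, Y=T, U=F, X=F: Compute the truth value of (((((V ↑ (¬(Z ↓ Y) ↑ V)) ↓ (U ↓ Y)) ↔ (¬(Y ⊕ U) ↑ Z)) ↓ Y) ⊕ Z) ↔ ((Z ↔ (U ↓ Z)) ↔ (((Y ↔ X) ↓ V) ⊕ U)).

F

Z ↓ Y = F ↓ T = F
¬(Z ↓ Y) = ¬F = T
¬(Z ↓ Y) ↑ V = T ↑ T = F
V ↑ (¬(Z ↓ Y) ↑ V) = T ↑ F = T
U ↓ Y = F ↓ T = F
(V ↑ (¬(Z ↓ Y) ↑ V)) ↓ (U ↓ Y) = T ↓ F = F
Y ⊕ U = T ⊕ F = T
¬(Y ⊕ U) = ¬T = F
¬(Y ⊕ U) ↑ Z = F ↑ F = T
((V ↑ (¬(Z ↓ Y) ↑ V)) ↓ (U ↓ Y)) ↔ (¬(Y ⊕ U) ↑ Z) = F ↔ T = F
(((V ↑ (¬(Z ↓ Y) ↑ V)) ↓ (U ↓ Y)) ↔ (¬(Y ⊕ U) ↑ Z)) ↓ Y = F ↓ T = F
((((V ↑ (¬(Z ↓ Y) ↑ V)) ↓ (U ↓ Y)) ↔ (¬(Y ⊕ U) ↑ Z)) ↓ Y) ⊕ Z = F ⊕ F = F
U ↓ Z = F ↓ F = T
Z ↔ (U ↓ Z) = F ↔ T = F
Y ↔ X = T ↔ F = F
(Y ↔ X) ↓ V = F ↓ T = F
((Y ↔ X) ↓ V) ⊕ U = F ⊕ F = F
(Z ↔ (U ↓ Z)) ↔ (((Y ↔ X) ↓ V) ⊕ U) = F ↔ F = T
(((((V ↑ (¬(Z ↓ Y) ↑ V)) ↓ (U ↓ Y)) ↔ (¬(Y ⊕ U) ↑ Z)) ↓ Y) ⊕ Z) ↔ ((Z ↔ (U ↓ Z)) ↔ (((Y ↔ X) ↓ V) ⊕ U)) = F ↔ T = F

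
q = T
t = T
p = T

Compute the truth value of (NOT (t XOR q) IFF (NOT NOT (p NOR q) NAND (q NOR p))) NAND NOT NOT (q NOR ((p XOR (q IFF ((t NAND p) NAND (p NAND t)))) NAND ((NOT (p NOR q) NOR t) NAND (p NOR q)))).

T

t XOR q = T XOR T = F
NOT (t XOR q) = NOT F = T
p NOR q = T NOR T = F
NOT (p NOR q) = NOT F = T
NOT NOT (p NOR q) = NOT T = F
q NOR p = T NOR T = F
NOT NOT (p NOR q) NAND (q NOR p) = F NAND F = T
NOT (t XOR q) IFF (NOT NOT (p NOR q) NAND (q NOR p)) = T IFF T = T
t NAND p = T NAND T = F
p NAND t = T NAND T = F
(t NAND p) NAND (p NAND t) = F NAND F = T
q IFF ((t NAND p) NAND (p NAND t)) = T IFF T = T
p XOR (q IFF ((t NAND p) NAND (p NAND t))) = T XOR T = F
p NOR q = T NOR T = F
NOT (p NOR q) = NOT F = T
NOT (p NOR q) NOR t = T NOR T = F
p NOR q = T NOR T = F
(NOT (p NOR q) NOR t) NAND (p NOR q) = F NAND F = T
(p XOR (q IFF ((t NAND p) NAND (p NAND t)))) NAND ((NOT (p NOR q) NOR t) NAND (p NOR q)) = F NAND T = T
q NOR ((p XOR (q IFF ((t NAND p) NAND (p NAND t)))) NAND ((NOT (p NOR q) NOR t) NAND (p NOR q))) = T NOR T = F
NOT (q NOR ((p XOR (q IFF ((t NAND p) NAND (p NAND t)))) NAND ((NOT (p NOR q) NOR t) NAND (p NOR q)))) = NOT F = T
NOT NOT (q NOR ((p XOR (q IFF ((t NAND p) NAND (p NAND t)))) NAND ((NOT (p NOR q) NOR t) NAND (p NOR q)))) = NOT T = F
(NOT (t XOR q) IFF (NOT NOT (p NOR q) NAND (q NOR p))) NAND NOT NOT (q NOR ((p XOR (q IFF ((t NAND p) NAND (p NAND t)))) NAND ((NOT (p NOR q) NOR t) NAND (p NOR q)))) = T NAND F = T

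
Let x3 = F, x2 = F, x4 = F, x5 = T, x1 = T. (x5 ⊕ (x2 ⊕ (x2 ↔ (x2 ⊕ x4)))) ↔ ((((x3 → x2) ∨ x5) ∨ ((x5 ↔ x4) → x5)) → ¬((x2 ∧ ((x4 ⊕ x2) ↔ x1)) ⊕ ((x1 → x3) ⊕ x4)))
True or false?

F

Substituting x3=F, x2=F, x4=F, x5=T, x1=T:
x2 ⊕ x4 = F ⊕ F = F
x2 ↔ (x2 ⊕ x4) = F ↔ F = T
x2 ⊕ (x2 ↔ (x2 ⊕ x4)) = F ⊕ T = T
x5 ⊕ (x2 ⊕ (x2 ↔ (x2 ⊕ x4))) = T ⊕ T = F
x3 → x2 = F → F = T
(x3 → x2) ∨ x5 = T ∨ T = T
x5 ↔ x4 = T ↔ F = F
(x5 ↔ x4) → x5 = F → T = T
((x3 → x2) ∨ x5) ∨ ((x5 ↔ x4) → x5) = T ∨ T = T
x4 ⊕ x2 = F ⊕ F = F
(x4 ⊕ x2) ↔ x1 = F ↔ T = F
x2 ∧ ((x4 ⊕ x2) ↔ x1) = F ∧ F = F
x1 → x3 = T → F = F
(x1 → x3) ⊕ x4 = F ⊕ F = F
(x2 ∧ ((x4 ⊕ x2) ↔ x1)) ⊕ ((x1 → x3) ⊕ x4) = F ⊕ F = F
¬((x2 ∧ ((x4 ⊕ x2) ↔ x1)) ⊕ ((x1 → x3) ⊕ x4)) = ¬F = T
(((x3 → x2) ∨ x5) ∨ ((x5 ↔ x4) → x5)) → ¬((x2 ∧ ((x4 ⊕ x2) ↔ x1)) ⊕ ((x1 → x3) ⊕ x4)) = T → T = T
(x5 ⊕ (x2 ⊕ (x2 ↔ (x2 ⊕ x4)))) ↔ ((((x3 → x2) ∨ x5) ∨ ((x5 ↔ x4) → x5)) → ¬((x2 ∧ ((x4 ⊕ x2) ↔ x1)) ⊕ ((x1 → x3) ⊕ x4))) = F ↔ T = F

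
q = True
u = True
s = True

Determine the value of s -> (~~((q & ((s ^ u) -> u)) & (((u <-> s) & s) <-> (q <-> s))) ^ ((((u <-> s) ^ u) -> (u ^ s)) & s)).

False

s ^ u = True ^ True = False
(s ^ u) -> u = False -> True = True
q & ((s ^ u) -> u) = True & True = True
u <-> s = True <-> True = True
(u <-> s) & s = True & True = True
q <-> s = True <-> True = True
((u <-> s) & s) <-> (q <-> s) = True <-> True = True
(q & ((s ^ u) -> u)) & (((u <-> s) & s) <-> (q <-> s)) = True & True = True
~((q & ((s ^ u) -> u)) & (((u <-> s) & s) <-> (q <-> s))) = ~True = False
~~((q & ((s ^ u) -> u)) & (((u <-> s) & s) <-> (q <-> s))) = ~False = True
u <-> s = True <-> True = True
(u <-> s) ^ u = True ^ True = False
u ^ s = True ^ True = False
((u <-> s) ^ u) -> (u ^ s) = False -> False = True
(((u <-> s) ^ u) -> (u ^ s)) & s = True & True = True
~~((q & ((s ^ u) -> u)) & (((u <-> s) & s) <-> (q <-> s))) ^ ((((u <-> s) ^ u) -> (u ^ s)) & s) = True ^ True = False
s -> (~~((q & ((s ^ u) -> u)) & (((u <-> s) & s) <-> (q <-> s))) ^ ((((u <-> s) ^ u) -> (u ^ s)) & s)) = True -> False = False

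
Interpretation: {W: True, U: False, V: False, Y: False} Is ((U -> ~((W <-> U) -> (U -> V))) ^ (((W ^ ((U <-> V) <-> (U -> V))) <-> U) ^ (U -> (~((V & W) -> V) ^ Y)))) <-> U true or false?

Substituting W=True, U=False, V=False, Y=False:
W <-> U = True <-> False = False
U -> V = False -> False = True
(W <-> U) -> (U -> V) = False -> True = True
~((W <-> U) -> (U -> V)) = ~True = False
U -> ~((W <-> U) -> (U -> V)) = False -> False = True
U <-> V = False <-> False = True
U -> V = False -> False = True
(U <-> V) <-> (U -> V) = True <-> True = True
W ^ ((U <-> V) <-> (U -> V)) = True ^ True = False
(W ^ ((U <-> V) <-> (U -> V))) <-> U = False <-> False = True
V & W = False & True = False
(V & W) -> V = False -> False = True
~((V & W) -> V) = ~True = False
~((V & W) -> V) ^ Y = False ^ False = False
U -> (~((V & W) -> V) ^ Y) = False -> False = True
((W ^ ((U <-> V) <-> (U -> V))) <-> U) ^ (U -> (~((V & W) -> V) ^ Y)) = True ^ True = False
(U -> ~((W <-> U) -> (U -> V))) ^ (((W ^ ((U <-> V) <-> (U -> V))) <-> U) ^ (U -> (~((V & W) -> V) ^ Y))) = True ^ False = True
((U -> ~((W <-> U) -> (U -> V))) ^ (((W ^ ((U <-> V) <-> (U -> V))) <-> U) ^ (U -> (~((V & W) -> V) ^ Y)))) <-> U = True <-> False = False

False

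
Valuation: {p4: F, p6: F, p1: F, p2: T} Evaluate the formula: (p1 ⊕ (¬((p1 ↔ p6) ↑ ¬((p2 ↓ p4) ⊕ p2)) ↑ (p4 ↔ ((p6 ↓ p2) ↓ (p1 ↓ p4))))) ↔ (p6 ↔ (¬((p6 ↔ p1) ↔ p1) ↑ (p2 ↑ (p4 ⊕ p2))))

p1 ↔ p6 = F ↔ F = T
p2 ↓ p4 = T ↓ F = F
(p2 ↓ p4) ⊕ p2 = F ⊕ T = T
¬((p2 ↓ p4) ⊕ p2) = ¬T = F
(p1 ↔ p6) ↑ ¬((p2 ↓ p4) ⊕ p2) = T ↑ F = T
¬((p1 ↔ p6) ↑ ¬((p2 ↓ p4) ⊕ p2)) = ¬T = F
p6 ↓ p2 = F ↓ T = F
p1 ↓ p4 = F ↓ F = T
(p6 ↓ p2) ↓ (p1 ↓ p4) = F ↓ T = F
p4 ↔ ((p6 ↓ p2) ↓ (p1 ↓ p4)) = F ↔ F = T
¬((p1 ↔ p6) ↑ ¬((p2 ↓ p4) ⊕ p2)) ↑ (p4 ↔ ((p6 ↓ p2) ↓ (p1 ↓ p4))) = F ↑ T = T
p1 ⊕ (¬((p1 ↔ p6) ↑ ¬((p2 ↓ p4) ⊕ p2)) ↑ (p4 ↔ ((p6 ↓ p2) ↓ (p1 ↓ p4)))) = F ⊕ T = T
p6 ↔ p1 = F ↔ F = T
(p6 ↔ p1) ↔ p1 = T ↔ F = F
¬((p6 ↔ p1) ↔ p1) = ¬F = T
p4 ⊕ p2 = F ⊕ T = T
p2 ↑ (p4 ⊕ p2) = T ↑ T = F
¬((p6 ↔ p1) ↔ p1) ↑ (p2 ↑ (p4 ⊕ p2)) = T ↑ F = T
p6 ↔ (¬((p6 ↔ p1) ↔ p1) ↑ (p2 ↑ (p4 ⊕ p2))) = F ↔ T = F
(p1 ⊕ (¬((p1 ↔ p6) ↑ ¬((p2 ↓ p4) ⊕ p2)) ↑ (p4 ↔ ((p6 ↓ p2) ↓ (p1 ↓ p4))))) ↔ (p6 ↔ (¬((p6 ↔ p1) ↔ p1) ↑ (p2 ↑ (p4 ⊕ p2)))) = T ↔ F = F

F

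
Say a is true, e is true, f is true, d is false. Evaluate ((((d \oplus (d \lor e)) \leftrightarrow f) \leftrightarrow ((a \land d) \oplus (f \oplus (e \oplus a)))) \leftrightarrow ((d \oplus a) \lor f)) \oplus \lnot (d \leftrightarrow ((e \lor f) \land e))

d \lor e = F \lor T = T
d \oplus (d \lor e) = F \oplus T = T
(d \oplus (d \lor e)) \leftrightarrow f = T \leftrightarrow T = T
a \land d = T \land F = F
e \oplus a = T \oplus T = F
f \oplus (e \oplus a) = T \oplus F = T
(a \land d) \oplus (f \oplus (e \oplus a)) = F \oplus T = T
((d \oplus (d \lor e)) \leftrightarrow f) \leftrightarrow ((a \land d) \oplus (f \oplus (e \oplus a))) = T \leftrightarrow T = T
d \oplus a = F \oplus T = T
(d \oplus a) \lor f = T \lor T = T
(((d \oplus (d \lor e)) \leftrightarrow f) \leftrightarrow ((a \land d) \oplus (f \oplus (e \oplus a)))) \leftrightarrow ((d \oplus a) \lor f) = T \leftrightarrow T = T
e \lor f = T \lor T = T
(e \lor f) \land e = T \land T = T
d \leftrightarrow ((e \lor f) \land e) = F \leftrightarrow T = F
\lnot (d \leftrightarrow ((e \lor f) \land e)) = \lnot F = T
((((d \oplus (d \lor e)) \leftrightarrow f) \leftrightarrow ((a \land d) \oplus (f \oplus (e \oplus a)))) \leftrightarrow ((d \oplus a) \lor f)) \oplus \lnot (d \leftrightarrow ((e \lor f) \land e)) = T \oplus T = F

F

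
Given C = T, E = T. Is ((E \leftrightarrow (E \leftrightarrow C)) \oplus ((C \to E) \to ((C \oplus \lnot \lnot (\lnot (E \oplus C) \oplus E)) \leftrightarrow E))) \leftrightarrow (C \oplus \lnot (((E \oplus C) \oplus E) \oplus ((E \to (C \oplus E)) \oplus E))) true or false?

Substituting C=T, E=T:
E \leftrightarrow C = T \leftrightarrow T = T
E \leftrightarrow (E \leftrightarrow C) = T \leftrightarrow T = T
C \to E = T \to T = T
E \oplus C = T \oplus T = F
\lnot (E \oplus C) = \lnot F = T
\lnot (E \oplus C) \oplus E = T \oplus T = F
\lnot (\lnot (E \oplus C) \oplus E) = \lnot F = T
\lnot \lnot (\lnot (E \oplus C) \oplus E) = \lnot T = F
C \oplus \lnot \lnot (\lnot (E \oplus C) \oplus E) = T \oplus F = T
(C \oplus \lnot \lnot (\lnot (E \oplus C) \oplus E)) \leftrightarrow E = T \leftrightarrow T = T
(C \to E) \to ((C \oplus \lnot \lnot (\lnot (E \oplus C) \oplus E)) \leftrightarrow E) = T \to T = T
(E \leftrightarrow (E \leftrightarrow C)) \oplus ((C \to E) \to ((C \oplus \lnot \lnot (\lnot (E \oplus C) \oplus E)) \leftrightarrow E)) = T \oplus T = F
E \oplus C = T \oplus T = F
(E \oplus C) \oplus E = F \oplus T = T
C \oplus E = T \oplus T = F
E \to (C \oplus E) = T \to F = F
(E \to (C \oplus E)) \oplus E = F \oplus T = T
((E \oplus C) \oplus E) \oplus ((E \to (C \oplus E)) \oplus E) = T \oplus T = F
\lnot (((E \oplus C) \oplus E) \oplus ((E \to (C \oplus E)) \oplus E)) = \lnot F = T
C \oplus \lnot (((E \oplus C) \oplus E) \oplus ((E \to (C \oplus E)) \oplus E)) = T \oplus T = F
((E \leftrightarrow (E \leftrightarrow C)) \oplus ((C \to E) \to ((C \oplus \lnot \lnot (\lnot (E \oplus C) \oplus E)) \leftrightarrow E))) \leftrightarrow (C \oplus \lnot (((E \oplus C) \oplus E) \oplus ((E \to (C \oplus E)) \oplus E))) = F \leftrightarrow F = T

T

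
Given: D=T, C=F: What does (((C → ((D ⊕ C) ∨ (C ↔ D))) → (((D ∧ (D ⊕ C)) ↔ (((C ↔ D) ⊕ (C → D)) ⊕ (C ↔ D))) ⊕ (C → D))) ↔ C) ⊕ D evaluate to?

Substituting D=T, C=F:
D ⊕ C = T ⊕ F = T
C ↔ D = F ↔ T = F
(D ⊕ C) ∨ (C ↔ D) = T ∨ F = T
C → ((D ⊕ C) ∨ (C ↔ D)) = F → T = T
D ⊕ C = T ⊕ F = T
D ∧ (D ⊕ C) = T ∧ T = T
C ↔ D = F ↔ T = F
C → D = F → T = T
(C ↔ D) ⊕ (C → D) = F ⊕ T = T
C ↔ D = F ↔ T = F
((C ↔ D) ⊕ (C → D)) ⊕ (C ↔ D) = T ⊕ F = T
(D ∧ (D ⊕ C)) ↔ (((C ↔ D) ⊕ (C → D)) ⊕ (C ↔ D)) = T ↔ T = T
C → D = F → T = T
((D ∧ (D ⊕ C)) ↔ (((C ↔ D) ⊕ (C → D)) ⊕ (C ↔ D))) ⊕ (C → D) = T ⊕ T = F
(C → ((D ⊕ C) ∨ (C ↔ D))) → (((D ∧ (D ⊕ C)) ↔ (((C ↔ D) ⊕ (C → D)) ⊕ (C ↔ D))) ⊕ (C → D)) = T → F = F
((C → ((D ⊕ C) ∨ (C ↔ D))) → (((D ∧ (D ⊕ C)) ↔ (((C ↔ D) ⊕ (C → D)) ⊕ (C ↔ D))) ⊕ (C → D))) ↔ C = F ↔ F = T
(((C → ((D ⊕ C) ∨ (C ↔ D))) → (((D ∧ (D ⊕ C)) ↔ (((C ↔ D) ⊕ (C → D)) ⊕ (C ↔ D))) ⊕ (C → D))) ↔ C) ⊕ D = T ⊕ T = F

F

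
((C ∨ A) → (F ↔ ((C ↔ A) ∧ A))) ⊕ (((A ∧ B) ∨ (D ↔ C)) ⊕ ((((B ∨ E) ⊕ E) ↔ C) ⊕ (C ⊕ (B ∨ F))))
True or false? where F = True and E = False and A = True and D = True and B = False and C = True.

False

C ∨ A = True ∨ True = True
C ↔ A = True ↔ True = True
(C ↔ A) ∧ A = True ∧ True = True
F ↔ ((C ↔ A) ∧ A) = True ↔ True = True
(C ∨ A) → (F ↔ ((C ↔ A) ∧ A)) = True → True = True
A ∧ B = True ∧ False = False
D ↔ C = True ↔ True = True
(A ∧ B) ∨ (D ↔ C) = False ∨ True = True
B ∨ E = False ∨ False = False
(B ∨ E) ⊕ E = False ⊕ False = False
((B ∨ E) ⊕ E) ↔ C = False ↔ True = False
B ∨ F = False ∨ True = True
C ⊕ (B ∨ F) = True ⊕ True = False
(((B ∨ E) ⊕ E) ↔ C) ⊕ (C ⊕ (B ∨ F)) = False ⊕ False = False
((A ∧ B) ∨ (D ↔ C)) ⊕ ((((B ∨ E) ⊕ E) ↔ C) ⊕ (C ⊕ (B ∨ F))) = True ⊕ False = True
((C ∨ A) → (F ↔ ((C ↔ A) ∧ A))) ⊕ (((A ∧ B) ∨ (D ↔ C)) ⊕ ((((B ∨ E) ⊕ E) ↔ C) ⊕ (C ⊕ (B ∨ F)))) = True ⊕ True = False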